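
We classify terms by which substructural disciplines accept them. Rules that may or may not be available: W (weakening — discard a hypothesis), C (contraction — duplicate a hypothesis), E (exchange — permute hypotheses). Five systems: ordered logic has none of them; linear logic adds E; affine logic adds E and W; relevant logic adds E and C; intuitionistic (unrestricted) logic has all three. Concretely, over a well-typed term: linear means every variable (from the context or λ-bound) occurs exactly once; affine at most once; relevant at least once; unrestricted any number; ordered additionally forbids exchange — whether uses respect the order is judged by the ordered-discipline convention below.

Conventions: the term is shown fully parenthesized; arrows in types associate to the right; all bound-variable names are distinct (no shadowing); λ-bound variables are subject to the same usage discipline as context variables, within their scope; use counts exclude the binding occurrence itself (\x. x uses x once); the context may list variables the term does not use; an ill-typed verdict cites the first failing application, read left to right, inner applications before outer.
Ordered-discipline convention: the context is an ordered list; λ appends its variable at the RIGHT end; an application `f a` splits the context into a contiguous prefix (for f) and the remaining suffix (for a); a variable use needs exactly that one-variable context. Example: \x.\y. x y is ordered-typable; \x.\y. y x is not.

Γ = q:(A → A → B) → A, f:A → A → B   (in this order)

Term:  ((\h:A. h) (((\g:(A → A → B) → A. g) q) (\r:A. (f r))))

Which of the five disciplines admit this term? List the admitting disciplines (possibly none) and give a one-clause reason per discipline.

admitted in: ordered, linear, affine, relevant, unrestricted
usage: q ×1; f ×1; h (λ-bound) ×1; g (λ-bound) ×1; r (λ-bound) ×1
left-to-right use order: h, g, q, f, r
typing: the term checks, with type A
ordered: ✓, q, f, h, g, r once each; derivable with no W/C/E
linear: ✓, q, f, h, g, r: one use apiece
affine: ✓, none of q, f, h, g, r used more than once
relevant: ✓, q, f, h, g, r: all used, weakening unneeded
unrestricted: ✓, well-typed at A; no restrictions here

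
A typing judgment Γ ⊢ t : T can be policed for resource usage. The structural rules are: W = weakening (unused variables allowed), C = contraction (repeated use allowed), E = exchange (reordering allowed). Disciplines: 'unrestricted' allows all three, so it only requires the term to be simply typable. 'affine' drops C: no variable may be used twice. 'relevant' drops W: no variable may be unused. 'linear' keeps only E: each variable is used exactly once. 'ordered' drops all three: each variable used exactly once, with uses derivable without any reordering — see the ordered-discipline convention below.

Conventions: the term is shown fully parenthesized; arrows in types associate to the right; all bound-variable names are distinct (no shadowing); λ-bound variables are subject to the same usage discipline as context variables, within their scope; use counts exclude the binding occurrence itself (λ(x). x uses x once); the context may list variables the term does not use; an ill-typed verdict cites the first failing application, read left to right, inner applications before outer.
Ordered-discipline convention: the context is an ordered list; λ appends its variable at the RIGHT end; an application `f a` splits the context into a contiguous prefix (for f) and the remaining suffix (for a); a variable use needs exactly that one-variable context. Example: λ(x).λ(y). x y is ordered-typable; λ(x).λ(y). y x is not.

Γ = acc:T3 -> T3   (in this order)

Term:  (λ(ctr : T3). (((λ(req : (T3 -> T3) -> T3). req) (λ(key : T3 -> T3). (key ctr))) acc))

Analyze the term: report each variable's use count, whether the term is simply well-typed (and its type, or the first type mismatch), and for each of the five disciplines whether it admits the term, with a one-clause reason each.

usage: acc: 1×; ctr [bound]: 1×; req [bound]: 1×; key [bound]: 1×
order of uses: req, key, ctr, acc
typing: ✓ — T3 -> T3
ordered: ✗, no contiguous prefix/suffix split fits req, key, ctr, acc
linear: ✓, single use per variable (acc, ctr, req, key)
affine: ✓, none of acc, ctr, req, key used more than once
relevant: ✓, none of acc, ctr, req, key goes unused
unrestricted: ✓, typability at T3 -> T3 is all that's needed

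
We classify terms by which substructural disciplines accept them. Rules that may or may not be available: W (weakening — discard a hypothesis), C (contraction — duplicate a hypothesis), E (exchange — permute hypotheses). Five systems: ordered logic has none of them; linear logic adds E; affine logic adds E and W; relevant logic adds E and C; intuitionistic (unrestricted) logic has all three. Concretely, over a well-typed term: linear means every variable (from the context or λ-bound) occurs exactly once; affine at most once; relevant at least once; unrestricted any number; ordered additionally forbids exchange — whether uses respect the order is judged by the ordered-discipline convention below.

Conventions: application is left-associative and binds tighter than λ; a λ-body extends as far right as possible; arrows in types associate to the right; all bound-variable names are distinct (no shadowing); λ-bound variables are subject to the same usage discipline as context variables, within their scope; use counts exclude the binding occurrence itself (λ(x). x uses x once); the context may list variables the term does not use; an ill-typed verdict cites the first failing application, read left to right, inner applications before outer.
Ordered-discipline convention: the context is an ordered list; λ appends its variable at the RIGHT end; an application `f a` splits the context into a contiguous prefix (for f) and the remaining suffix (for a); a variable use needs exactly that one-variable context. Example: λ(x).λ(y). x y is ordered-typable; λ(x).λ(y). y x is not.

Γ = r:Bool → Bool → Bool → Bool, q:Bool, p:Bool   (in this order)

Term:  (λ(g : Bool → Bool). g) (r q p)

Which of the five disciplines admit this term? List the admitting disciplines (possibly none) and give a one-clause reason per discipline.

admitted by: ordered, linear, affine, relevant, unrestricted
usage: r: 1×; q: 1×; p: 1×; g (λ-bound): 1×
order of uses: g, r, q, p
typing: ✓ — Bool → Bool
ordered: ✓ — r, q, p, g: once each, no exchange needed
linear: ✓ — each of r, q, p, g used exactly once
affine: ✓ — no duplicate uses among r, q, p, g
relevant: ✓ — at least one use each (r, q, p, g)
unrestricted: ✓ — typability at Bool → Bool is all that's needed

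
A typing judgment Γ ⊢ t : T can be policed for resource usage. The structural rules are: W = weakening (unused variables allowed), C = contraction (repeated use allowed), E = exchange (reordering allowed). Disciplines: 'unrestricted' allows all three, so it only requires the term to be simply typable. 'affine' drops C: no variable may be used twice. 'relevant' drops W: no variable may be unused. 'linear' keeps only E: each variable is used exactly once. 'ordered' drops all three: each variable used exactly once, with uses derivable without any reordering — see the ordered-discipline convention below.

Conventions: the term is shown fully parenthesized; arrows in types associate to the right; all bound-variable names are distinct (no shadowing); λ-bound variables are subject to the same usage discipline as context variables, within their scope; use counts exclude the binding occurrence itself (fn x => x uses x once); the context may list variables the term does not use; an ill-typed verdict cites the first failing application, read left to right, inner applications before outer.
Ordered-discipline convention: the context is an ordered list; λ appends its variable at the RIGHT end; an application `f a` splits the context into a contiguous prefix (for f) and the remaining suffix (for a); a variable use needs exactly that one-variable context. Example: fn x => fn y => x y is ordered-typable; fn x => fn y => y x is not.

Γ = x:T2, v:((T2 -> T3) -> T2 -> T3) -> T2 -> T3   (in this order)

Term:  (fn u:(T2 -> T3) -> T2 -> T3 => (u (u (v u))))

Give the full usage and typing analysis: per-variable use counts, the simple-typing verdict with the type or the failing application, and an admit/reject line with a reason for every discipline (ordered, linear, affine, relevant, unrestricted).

use counts: x: 0; v: 1; u (λ-bound): 3
left-to-right use order: u, u, v, u
typing: the term checks, with type ((T2 -> T3) -> T2 -> T3) -> T2 -> T3
ordered: ✗ — needs contraction — u ×3; needs weakening: x unused
linear: ✗ — needs contraction — u ×3; needs weakening: x unused
affine: ✗ — needs contraction — u ×3
relevant: ✗ — needs weakening: x unused
unrestricted: ✓ — type-checks (((T2 -> T3) -> T2 -> T3) -> T2 -> T3) and nothing is barred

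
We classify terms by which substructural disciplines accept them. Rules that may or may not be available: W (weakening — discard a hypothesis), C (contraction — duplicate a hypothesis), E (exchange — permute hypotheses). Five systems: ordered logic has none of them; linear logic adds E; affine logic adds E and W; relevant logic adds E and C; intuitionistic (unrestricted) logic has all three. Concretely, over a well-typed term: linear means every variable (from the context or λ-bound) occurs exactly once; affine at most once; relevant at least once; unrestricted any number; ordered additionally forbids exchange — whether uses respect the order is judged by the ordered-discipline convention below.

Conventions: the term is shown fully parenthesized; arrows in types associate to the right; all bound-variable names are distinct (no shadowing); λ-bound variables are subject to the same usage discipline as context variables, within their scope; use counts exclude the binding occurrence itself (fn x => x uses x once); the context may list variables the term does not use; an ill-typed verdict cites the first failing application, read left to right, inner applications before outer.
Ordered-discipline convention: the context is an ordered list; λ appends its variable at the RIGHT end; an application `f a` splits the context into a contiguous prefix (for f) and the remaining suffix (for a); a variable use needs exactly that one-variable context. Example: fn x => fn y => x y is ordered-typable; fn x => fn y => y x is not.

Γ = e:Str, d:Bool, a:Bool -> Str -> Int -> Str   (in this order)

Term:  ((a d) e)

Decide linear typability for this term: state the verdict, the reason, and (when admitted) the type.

yes — single use per variable (e, d, a); term : Int -> Str
variable uses: e: 1, d: 1, a: 1
use order (left to right): a, d, e
typing: well-typed — term : Int -> Str
per-discipline verdicts: ordered ✗, linear ✓, affine ✓, relevant ✓, unrestricted ✓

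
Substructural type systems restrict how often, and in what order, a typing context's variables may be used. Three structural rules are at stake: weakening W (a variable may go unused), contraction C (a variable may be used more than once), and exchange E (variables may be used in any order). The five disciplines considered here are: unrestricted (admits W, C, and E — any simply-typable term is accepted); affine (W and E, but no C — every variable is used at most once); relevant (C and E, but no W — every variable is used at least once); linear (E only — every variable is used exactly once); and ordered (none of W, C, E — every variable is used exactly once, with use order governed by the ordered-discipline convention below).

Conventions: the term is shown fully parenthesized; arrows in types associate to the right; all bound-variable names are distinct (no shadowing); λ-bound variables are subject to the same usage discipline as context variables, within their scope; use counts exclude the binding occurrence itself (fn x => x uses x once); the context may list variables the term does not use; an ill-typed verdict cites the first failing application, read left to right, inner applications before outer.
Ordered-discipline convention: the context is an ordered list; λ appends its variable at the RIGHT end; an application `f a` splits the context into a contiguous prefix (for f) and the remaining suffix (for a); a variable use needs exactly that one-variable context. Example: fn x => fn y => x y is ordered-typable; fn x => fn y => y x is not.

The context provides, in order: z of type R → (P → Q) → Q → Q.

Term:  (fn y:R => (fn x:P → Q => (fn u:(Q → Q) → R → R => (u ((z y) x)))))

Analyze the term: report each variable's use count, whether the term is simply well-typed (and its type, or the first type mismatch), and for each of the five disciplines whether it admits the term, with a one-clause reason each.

use counts: z ×1, y [bound] ×1, x [bound] ×1, u [bound] ×1
left-to-right use order: u, z, y, x
typing: ✓ — R → (P → Q) → ((Q → Q) → R → R) → R → R
ordered ✗ (no ordered split (uses run u, z, y, x))
linear ✓ (single use per variable (z, y, x, u))
affine ✓ (none of z, y, x, u used more than once)
relevant ✓ (at least one use each (z, y, x, u))
unrestricted ✓ (type-checks (R → (P → Q) → ((Q → Q) → R → R) → R → R) and nothing is barred)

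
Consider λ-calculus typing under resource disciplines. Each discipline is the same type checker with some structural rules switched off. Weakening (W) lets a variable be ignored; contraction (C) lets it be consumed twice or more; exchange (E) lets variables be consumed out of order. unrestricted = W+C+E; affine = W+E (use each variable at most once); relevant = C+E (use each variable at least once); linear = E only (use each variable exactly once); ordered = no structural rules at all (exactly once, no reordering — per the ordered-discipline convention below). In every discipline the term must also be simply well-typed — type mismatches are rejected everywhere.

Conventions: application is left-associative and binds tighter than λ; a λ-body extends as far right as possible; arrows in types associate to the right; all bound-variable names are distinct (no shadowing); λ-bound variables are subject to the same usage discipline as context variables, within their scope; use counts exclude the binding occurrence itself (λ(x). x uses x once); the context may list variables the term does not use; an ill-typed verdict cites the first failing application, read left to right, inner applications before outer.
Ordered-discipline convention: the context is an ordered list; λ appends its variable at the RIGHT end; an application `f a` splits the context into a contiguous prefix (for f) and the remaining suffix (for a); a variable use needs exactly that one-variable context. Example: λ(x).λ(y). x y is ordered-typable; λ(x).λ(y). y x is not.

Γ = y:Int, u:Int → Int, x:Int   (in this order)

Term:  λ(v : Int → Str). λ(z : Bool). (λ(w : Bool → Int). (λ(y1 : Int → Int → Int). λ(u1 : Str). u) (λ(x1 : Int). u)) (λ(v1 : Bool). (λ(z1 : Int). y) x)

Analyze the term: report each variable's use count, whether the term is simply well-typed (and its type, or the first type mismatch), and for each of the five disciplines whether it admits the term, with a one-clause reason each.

usage: y: 1×; u: 2×; x: 1×; v (λ-bound): 0×; z (λ-bound): 0×; w (λ-bound): 0×; y1 (λ-bound): 0×; u1 (λ-bound): 0×; x1 (λ-bound): 0×; v1 (λ-bound): 0×; z1 (λ-bound): 0×
uses in reading order: u, u, y, x
typing: well-typed — term : (Int → Str) → Bool → Str → Int → Int
ordered ✗ (repeated use of u ×2; needs weakening: v, z, w, y1, u1, x1, v1, z1 unused)
linear ✗ (repeated use of u ×2; needs weakening: v, z, w, y1, u1, x1, v1, z1 unused)
affine ✗ (repeated use of u ×2)
relevant ✗ (needs weakening: v, z, w, y1, u1, x1, v1, z1 unused)
unrestricted ✓ (typability at (Int → Str) → Bool → Str → Int → Int is all that's needed)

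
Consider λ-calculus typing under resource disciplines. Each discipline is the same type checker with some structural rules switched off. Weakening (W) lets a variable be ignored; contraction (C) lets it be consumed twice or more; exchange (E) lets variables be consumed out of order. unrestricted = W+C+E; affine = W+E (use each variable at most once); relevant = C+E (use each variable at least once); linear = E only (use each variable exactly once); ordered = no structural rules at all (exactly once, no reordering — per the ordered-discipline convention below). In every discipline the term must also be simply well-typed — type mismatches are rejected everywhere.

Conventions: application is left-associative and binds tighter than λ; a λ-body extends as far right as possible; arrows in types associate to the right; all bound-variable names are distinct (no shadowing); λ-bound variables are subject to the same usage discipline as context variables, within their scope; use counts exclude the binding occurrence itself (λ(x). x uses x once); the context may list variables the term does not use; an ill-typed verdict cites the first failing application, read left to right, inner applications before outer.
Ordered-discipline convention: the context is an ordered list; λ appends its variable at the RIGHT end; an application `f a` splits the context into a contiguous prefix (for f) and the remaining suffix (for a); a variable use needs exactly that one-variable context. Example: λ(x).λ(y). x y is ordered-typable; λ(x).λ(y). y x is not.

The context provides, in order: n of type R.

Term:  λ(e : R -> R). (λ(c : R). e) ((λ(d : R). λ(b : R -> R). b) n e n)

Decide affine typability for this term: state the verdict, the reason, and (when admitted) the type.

no — needs contraction — n ×2, e ×2
variable uses: n=2; e (λ-bound)=2; c (λ-bound)=0; d (λ-bound)=0; b (λ-bound)=1
left-to-right use order: e, b, n, e, n
typing: ✓ — (R -> R) -> R -> R
all disciplines: ordered ✗, linear ✗, affine ✗, relevant ✗, unrestricted ✓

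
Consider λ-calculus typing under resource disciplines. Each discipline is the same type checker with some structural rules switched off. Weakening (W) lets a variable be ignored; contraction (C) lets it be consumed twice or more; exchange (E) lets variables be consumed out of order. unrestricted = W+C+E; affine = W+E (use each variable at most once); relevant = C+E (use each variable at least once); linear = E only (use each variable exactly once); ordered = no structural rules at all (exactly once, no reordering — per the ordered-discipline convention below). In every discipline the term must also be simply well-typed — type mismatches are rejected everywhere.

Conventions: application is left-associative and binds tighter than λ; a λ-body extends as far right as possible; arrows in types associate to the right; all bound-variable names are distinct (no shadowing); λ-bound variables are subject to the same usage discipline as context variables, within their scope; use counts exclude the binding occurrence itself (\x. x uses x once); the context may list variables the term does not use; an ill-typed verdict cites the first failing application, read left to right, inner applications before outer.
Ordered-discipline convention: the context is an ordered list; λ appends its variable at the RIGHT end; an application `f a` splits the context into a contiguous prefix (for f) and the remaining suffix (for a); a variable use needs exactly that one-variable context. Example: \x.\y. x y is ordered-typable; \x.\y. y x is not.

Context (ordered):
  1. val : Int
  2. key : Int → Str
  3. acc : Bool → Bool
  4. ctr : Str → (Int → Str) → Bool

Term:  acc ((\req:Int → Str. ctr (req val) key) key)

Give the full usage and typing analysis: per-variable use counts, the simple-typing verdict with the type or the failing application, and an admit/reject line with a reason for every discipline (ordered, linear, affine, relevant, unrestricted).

usage: val: 1, key: 2, acc: 1, ctr: 1, req (bound): 1
order of uses: acc, ctr, req, val, key, key
typing: ✓ — Bool
ordered: ✗, repeated use of key ×2
linear: ✗, repeated use of key ×2
affine: ✗, repeated use of key ×2
relevant: ✓, at least one use each (val, key, acc, ctr, req)
unrestricted: ✓, type-checks (Bool) and nothing is barred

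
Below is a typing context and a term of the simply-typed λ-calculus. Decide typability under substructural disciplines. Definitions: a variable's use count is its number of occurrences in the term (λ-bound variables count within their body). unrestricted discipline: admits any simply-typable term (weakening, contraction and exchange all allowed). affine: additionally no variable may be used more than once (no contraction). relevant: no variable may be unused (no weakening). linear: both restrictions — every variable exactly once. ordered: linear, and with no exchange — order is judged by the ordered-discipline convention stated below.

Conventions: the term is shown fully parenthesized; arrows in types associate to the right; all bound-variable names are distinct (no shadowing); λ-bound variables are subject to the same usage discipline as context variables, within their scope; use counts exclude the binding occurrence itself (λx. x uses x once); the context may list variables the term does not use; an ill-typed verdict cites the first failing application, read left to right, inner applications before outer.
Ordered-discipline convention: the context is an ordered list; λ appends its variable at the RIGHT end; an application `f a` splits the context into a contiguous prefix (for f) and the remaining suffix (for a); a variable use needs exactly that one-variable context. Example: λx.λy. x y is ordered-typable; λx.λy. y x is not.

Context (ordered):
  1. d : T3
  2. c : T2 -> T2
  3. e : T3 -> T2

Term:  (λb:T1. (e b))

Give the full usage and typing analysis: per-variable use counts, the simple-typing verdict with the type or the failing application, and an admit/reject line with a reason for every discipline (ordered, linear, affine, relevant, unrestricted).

usage: d: 0×; c: 0×; e: 1×; b (λ-bound): 1×
uses in reading order: e, b
typing: ill-typed: an application expects T3 but receives T1
ordered: ✗, a type mismatch blocks all five
linear: ✗, the type mismatch rejects it
affine: ✗, not simply typable
relevant: ✗, fails simple typing
unrestricted: ✗, a type mismatch blocks all five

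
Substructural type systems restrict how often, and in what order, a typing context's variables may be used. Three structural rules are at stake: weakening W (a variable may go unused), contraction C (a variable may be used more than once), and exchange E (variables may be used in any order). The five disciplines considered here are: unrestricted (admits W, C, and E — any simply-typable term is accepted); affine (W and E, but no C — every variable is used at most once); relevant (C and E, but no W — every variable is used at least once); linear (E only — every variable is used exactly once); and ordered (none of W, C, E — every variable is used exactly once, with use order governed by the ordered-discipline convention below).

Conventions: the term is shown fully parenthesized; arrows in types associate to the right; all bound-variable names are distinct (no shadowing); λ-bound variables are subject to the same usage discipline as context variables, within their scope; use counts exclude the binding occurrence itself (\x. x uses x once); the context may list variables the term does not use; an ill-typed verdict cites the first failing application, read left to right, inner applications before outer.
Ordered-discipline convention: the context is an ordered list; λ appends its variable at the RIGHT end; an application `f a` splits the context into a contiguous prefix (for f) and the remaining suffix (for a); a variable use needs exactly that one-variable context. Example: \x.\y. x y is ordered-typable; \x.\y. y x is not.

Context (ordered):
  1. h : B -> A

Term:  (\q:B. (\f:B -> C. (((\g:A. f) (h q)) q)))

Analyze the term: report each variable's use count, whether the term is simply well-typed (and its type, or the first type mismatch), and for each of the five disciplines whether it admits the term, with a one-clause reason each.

variable uses: h: 1×; q (λ-bound): 2×; f (λ-bound): 1×; g (λ-bound): 0×
use order (left to right): f, h, q, q
typing: well-typed at B -> (B -> C) -> C
ordered ✗ (q ×2 used more than once (contraction); needs weakening: g unused)
linear ✗ (q ×2 used more than once (contraction); needs weakening: g unused)
affine ✗ (q ×2 used more than once (contraction))
relevant ✗ (needs weakening: g unused)
unrestricted ✓ (type-checks (B -> (B -> C) -> C) and nothing is barred)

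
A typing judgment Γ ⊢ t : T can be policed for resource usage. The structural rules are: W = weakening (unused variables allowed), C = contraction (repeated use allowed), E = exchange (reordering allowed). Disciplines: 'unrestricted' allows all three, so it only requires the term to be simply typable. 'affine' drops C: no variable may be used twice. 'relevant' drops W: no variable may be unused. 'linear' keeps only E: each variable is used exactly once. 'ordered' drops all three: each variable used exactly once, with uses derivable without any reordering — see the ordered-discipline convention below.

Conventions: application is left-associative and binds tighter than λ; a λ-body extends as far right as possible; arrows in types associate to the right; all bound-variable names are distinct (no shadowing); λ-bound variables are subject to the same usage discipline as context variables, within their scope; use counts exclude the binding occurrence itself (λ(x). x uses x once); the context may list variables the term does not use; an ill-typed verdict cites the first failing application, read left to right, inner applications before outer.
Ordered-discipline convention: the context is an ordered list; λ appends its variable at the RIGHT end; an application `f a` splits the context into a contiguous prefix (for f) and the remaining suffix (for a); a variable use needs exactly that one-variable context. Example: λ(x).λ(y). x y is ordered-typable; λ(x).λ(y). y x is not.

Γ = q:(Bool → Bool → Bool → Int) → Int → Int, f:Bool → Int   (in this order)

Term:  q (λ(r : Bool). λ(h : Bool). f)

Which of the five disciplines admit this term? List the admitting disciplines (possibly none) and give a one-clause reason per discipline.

admitted in: affine, unrestricted
use counts: q=1, f=1, r [bound]=0, h [bound]=0
order of uses: q, f
typing: well-typed at Int → Int
ordered: ✗ — r, h left unused
linear: ✗ — r, h left unused
affine: ✓ — no duplicate uses among q, f, r, h
relevant: ✗ — r, h left unused
unrestricted: ✓ — simply typable at Int → Int; W, C, E all held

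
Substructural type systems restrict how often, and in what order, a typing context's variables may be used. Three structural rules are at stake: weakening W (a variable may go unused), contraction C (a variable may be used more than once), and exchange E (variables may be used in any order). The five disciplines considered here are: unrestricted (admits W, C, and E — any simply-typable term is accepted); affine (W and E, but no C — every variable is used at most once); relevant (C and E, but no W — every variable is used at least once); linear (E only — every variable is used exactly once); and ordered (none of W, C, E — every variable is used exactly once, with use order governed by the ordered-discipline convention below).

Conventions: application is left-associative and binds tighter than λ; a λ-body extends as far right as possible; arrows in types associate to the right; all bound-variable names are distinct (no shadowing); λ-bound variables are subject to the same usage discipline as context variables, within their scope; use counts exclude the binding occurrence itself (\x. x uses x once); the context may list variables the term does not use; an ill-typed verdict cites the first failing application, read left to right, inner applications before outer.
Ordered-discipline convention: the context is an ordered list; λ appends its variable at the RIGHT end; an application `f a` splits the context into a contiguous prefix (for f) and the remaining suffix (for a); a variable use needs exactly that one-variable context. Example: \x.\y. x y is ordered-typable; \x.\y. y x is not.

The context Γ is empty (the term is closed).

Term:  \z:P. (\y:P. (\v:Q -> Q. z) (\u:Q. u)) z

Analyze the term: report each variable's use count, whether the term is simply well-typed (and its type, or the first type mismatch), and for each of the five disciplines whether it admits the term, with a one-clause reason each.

counts: z (bound)=2; y (bound)=0; v (bound)=0; u (bound)=1
order of uses: z, u, z
typing: ✓ — P -> P
ordered: ✗ — z ×2 used more than once (contraction); unused: y, v — weakening required
linear: ✗ — z ×2 used more than once (contraction); unused: y, v — weakening required
affine: ✗ — z ×2 used more than once (contraction)
relevant: ✗ — unused: y, v — weakening required
unrestricted: ✓ — type-checks (P -> P) and nothing is barred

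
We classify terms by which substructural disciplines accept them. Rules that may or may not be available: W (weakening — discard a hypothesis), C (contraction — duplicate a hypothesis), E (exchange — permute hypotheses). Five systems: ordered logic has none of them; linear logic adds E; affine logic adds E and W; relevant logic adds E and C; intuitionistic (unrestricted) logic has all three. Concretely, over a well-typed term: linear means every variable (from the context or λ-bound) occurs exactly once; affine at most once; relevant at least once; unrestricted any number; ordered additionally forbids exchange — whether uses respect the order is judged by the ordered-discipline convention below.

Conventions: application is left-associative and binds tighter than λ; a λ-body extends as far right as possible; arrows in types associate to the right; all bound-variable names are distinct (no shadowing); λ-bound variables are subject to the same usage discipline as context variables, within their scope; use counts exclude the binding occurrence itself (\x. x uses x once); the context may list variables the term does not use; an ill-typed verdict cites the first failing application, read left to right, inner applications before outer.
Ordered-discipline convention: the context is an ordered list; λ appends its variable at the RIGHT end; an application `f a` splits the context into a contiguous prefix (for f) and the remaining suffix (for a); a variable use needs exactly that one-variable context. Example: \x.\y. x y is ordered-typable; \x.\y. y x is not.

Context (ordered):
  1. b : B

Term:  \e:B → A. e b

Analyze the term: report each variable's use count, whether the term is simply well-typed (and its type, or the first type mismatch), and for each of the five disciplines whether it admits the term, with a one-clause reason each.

counts: b: 1×, e (bound): 1×
uses in reading order: e, b
typing: ✓ — (B → A) → A
ordered ✗ (no ordered split (uses run e, b))
linear ✓ (b, e: one use apiece)
affine ✓ (no duplicate uses among b, e)
relevant ✓ (at least one use each (b, e))
unrestricted ✓ (simply typable at (B → A) → A; W, C, E all held)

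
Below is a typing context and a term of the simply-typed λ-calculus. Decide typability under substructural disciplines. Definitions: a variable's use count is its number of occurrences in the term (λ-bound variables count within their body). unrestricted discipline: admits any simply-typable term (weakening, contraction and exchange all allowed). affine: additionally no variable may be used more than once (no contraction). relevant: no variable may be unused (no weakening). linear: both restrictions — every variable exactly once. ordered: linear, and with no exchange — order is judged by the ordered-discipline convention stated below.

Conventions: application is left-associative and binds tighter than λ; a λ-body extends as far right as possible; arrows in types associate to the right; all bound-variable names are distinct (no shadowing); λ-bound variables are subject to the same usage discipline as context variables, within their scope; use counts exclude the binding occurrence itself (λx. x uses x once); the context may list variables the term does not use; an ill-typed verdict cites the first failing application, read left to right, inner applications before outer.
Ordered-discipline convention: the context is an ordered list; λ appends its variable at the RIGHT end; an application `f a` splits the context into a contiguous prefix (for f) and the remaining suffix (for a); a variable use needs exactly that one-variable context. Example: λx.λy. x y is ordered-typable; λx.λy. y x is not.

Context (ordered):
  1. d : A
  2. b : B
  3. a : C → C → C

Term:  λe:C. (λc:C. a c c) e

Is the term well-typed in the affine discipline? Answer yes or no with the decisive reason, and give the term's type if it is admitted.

no — needs contraction — c ×2
usage: d ×0; b ×0; a ×1; e (λ-bound) ×1; c (λ-bound) ×2
use order (left to right): a, c, c, e
typing: ✓ — C → C
summary: ordered ✗ · linear ✗ · affine ✗ · relevant ✗ · unrestricted ✓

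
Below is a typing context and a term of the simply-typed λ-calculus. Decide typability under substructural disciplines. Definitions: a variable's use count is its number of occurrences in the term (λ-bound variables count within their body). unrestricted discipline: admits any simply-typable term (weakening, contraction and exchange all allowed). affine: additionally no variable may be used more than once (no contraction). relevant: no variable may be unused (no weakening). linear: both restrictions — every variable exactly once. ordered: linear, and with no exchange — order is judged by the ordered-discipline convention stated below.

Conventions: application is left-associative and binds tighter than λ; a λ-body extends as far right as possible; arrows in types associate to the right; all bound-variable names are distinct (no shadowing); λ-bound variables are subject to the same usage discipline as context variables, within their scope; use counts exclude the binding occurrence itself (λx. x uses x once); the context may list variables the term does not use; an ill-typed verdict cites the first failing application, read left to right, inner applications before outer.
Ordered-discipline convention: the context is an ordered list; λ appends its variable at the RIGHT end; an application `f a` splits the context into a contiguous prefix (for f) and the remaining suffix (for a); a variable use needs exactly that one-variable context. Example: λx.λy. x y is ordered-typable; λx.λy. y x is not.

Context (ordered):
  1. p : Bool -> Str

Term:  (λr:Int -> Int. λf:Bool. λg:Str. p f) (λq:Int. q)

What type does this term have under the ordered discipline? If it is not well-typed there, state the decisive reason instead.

not well-typed under ordered — unused: r, g — weakening required
variable uses: p: 1×, r (bound): 0×, f (bound): 1×, g (bound): 0×, q (bound): 1×
left-to-right use order: p, f, q
typing: well-typed — term : Bool -> Str -> Str
all disciplines: ordered ✗, linear ✗, affine ✓, relevant ✗, unrestricted ✓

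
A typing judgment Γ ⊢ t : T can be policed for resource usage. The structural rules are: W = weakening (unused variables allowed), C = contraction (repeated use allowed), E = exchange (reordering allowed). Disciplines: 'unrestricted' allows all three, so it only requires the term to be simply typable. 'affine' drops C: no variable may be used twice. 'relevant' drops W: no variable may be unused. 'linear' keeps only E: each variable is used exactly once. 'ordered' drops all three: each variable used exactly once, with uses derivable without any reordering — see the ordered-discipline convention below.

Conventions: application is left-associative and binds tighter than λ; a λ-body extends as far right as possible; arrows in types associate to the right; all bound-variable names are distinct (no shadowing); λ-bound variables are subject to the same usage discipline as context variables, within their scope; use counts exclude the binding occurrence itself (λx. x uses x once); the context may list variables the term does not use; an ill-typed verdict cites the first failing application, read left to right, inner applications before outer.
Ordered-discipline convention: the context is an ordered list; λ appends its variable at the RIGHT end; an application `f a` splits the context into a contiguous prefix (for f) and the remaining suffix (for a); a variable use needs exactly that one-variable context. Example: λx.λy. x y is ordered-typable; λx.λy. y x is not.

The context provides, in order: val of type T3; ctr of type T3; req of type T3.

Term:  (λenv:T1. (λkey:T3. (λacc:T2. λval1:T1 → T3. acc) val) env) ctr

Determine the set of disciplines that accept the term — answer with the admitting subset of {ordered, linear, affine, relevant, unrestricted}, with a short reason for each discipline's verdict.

admitting disciplines: none
usage: val: 1×; ctr: 1×; req: 0×; env (bound): 1×; key (bound): 0×; acc (bound): 1×; val1 (bound): 0×
use order (left to right): acc, val, env, ctr
typing: ill-typed: argument of type T3 where T2 is required
ordered: ✗, the type mismatch rejects it
linear: ✗, not simply typable
affine: ✗, fails simple typing
relevant: ✗, a type mismatch blocks all five
unrestricted: ✗, the type mismatch rejects it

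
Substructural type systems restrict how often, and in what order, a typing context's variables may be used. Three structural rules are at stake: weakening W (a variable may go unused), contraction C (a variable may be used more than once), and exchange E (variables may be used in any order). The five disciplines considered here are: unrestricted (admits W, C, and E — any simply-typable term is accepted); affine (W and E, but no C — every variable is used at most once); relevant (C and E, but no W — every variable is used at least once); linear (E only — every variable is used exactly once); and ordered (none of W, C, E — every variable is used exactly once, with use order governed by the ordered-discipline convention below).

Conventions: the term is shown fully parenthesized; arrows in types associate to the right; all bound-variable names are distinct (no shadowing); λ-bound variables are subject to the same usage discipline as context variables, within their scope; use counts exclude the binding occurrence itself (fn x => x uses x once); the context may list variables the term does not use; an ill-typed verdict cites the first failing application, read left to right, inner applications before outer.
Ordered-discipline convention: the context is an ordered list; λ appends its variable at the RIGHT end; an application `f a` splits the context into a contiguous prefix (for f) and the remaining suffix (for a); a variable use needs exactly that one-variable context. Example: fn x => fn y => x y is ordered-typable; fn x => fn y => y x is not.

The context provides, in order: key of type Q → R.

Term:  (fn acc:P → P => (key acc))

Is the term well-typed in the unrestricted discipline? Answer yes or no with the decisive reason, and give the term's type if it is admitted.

no — a type mismatch blocks all five
usage: key=1; acc (λ-bound)=1
left-to-right use order: key, acc
typing: ill-typed: an application expects Q but receives P → P
all disciplines: ordered ✗ · linear ✗ · affine ✗ · relevant ✗ · unrestricted ✗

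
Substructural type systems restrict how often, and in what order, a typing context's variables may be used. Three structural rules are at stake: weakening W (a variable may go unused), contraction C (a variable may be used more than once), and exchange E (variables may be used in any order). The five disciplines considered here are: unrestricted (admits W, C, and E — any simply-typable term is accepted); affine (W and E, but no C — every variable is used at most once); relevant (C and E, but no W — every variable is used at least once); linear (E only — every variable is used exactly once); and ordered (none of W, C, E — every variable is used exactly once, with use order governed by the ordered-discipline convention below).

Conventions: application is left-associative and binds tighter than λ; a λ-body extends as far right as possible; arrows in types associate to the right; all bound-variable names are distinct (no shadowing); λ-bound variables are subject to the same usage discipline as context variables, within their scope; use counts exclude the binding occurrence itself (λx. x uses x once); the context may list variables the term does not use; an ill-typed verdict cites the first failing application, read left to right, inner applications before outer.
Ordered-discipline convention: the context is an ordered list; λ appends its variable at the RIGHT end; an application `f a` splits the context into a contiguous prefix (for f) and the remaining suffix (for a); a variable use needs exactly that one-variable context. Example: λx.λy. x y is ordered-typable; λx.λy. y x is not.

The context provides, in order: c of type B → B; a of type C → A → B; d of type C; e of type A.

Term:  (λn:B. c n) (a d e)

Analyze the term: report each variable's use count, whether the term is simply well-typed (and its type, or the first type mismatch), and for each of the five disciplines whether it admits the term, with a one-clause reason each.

variable uses: c: 1, a: 1, d: 1, e: 1, n (bound): 1
left-to-right use order: c, n, a, d, e
typing: ✓ — B
ordered: ✓ — c, a, d, e, n: once each, no exchange needed
linear: ✓ — exactly-once usage across c, a, d, e, n
affine: ✓ — c, a, d, e, n: no repeats, contraction unneeded
relevant: ✓ — none of c, a, d, e, n goes unused
unrestricted: ✓ — typability at B is all that's needed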